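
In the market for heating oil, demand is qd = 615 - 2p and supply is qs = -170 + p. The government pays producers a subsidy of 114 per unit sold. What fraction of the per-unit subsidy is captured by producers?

Producer share = 2/3

Pre-subsidy: 615 - 2p = -170 + p gives p* = 785/3, q* = 275/3.
With the subsidy, sellers receive ps = pb + 114 for each unit, where pb is the price buyers pay.
Supply in terms of pb becomes qs = -170 + 1(pb + 114) = -56 + pb. Setting this equal to demand: 615 - 2pb = -56 + pb, so pb = 671/3.
Sellers receive ps = 671/3 + 114 = 1013/3; q' = 615 − 2·(671/3) = 503/3.
Buyers' price falls by p* − pb = 785/3 − 671/3 = 38; sellers' price rises by ps − p* = 1013/3 − 785/3 = 76.
So producers capture 76/114 = 2/3 of each unit of subsidy.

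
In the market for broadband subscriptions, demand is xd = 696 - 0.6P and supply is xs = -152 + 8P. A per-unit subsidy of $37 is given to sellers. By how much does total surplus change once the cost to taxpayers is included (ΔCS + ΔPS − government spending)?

Net change in total surplus = -16428/43

Pre-subsidy: 696 - 0.6P = -152 + 8P gives P* = 4240/43, x* = 27384/43.
With the subsidy, sellers receive Ps = Pb + 37 for each unit, where Pb is the price buyers pay.
Supply in terms of Pb becomes xs = -152 + 8(Pb + 37) = 144 + 8Pb. Setting this equal to demand: 696 - 0.6Pb = 144 + 8Pb, so Pb = 2760/43.
Sellers receive Ps = 2760/43 + 37 = 4351/43; x' = 696 − 0.6·(2760/43) = 28272/43.
ΔCS = ½(27384/43 + 28272/43)(4240/43 − 2760/43) = 41185440/1849; ΔPS = ½(27384/43 + 28272/43)(4351/43 − 4240/43) = 3088908/1849.
Government spending = 37 × 28272/43 = 1046064/43.
Net change = 41185440/1849 + 3088908/1849 − 1046064/43 = -16428/43. The loss equals the DWL triangle ½·37·888/43.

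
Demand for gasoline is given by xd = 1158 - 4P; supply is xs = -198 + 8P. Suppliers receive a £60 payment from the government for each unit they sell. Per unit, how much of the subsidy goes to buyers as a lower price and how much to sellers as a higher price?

Pre-subsidy: 1158 - 4P = -198 + 8P gives P* = 113, x* = 706.
With the subsidy, sellers receive Ps = Pb + 60 for each unit, where Pb is the price buyers pay.
Supply in terms of Pb becomes xs = -198 + 8(Pb + 60) = 282 + 8Pb. Setting this equal to demand: 1158 - 4Pb = 282 + 8Pb, so Pb = 73.
Sellers receive Ps = 73 + 60 = 133; x' = 1158 − 4·73 = 866.
Buyers' price falls by P* − Pb = 113 − 73 = 40; sellers' price rises by Ps − P* = 133 − 113 = 20.

Buyers gain £40 per unit; sellers gain £20 per unit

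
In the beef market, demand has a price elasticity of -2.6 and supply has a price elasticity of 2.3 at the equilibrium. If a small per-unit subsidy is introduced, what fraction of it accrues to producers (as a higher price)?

For a small subsidy around the equilibrium, the benefit split depends on the relative slopes, which at a point are proportional to the elasticities.
Buyer share = εs/(εs + |εd|) = 2.3/(2.3 + 2.6) = 23/49; seller share = |εd|/(εs + |εd|) = 26/49.
So producers capture 26/49 of the subsidy.

Producer share = 26/49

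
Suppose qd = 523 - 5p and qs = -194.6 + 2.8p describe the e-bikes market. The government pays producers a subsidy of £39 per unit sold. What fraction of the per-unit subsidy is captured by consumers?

Pre-subsidy: 523 - 5p = -194.6 + 2.8p gives p* = 92, q* = 63.
With the subsidy, sellers receive ps = pb + 39 for each unit, where pb is the price buyers pay.
Supply in terms of pb becomes qs = -194.6 + 2.8(pb + 39) = -85.4 + 2.8pb. Setting this equal to demand: 523 - 5pb = -85.4 + 2.8pb, so pb = 78.
Sellers receive ps = 78 + 39 = 117; q' = 523 − 5·78 = 133.
Buyers' price falls by p* − pb = 92 − 78 = 14; sellers' price rises by ps − p* = 117 − 92 = 25.
So consumers capture 14/39 = 14/39 of each unit of subsidy.

Consumer share = 14/39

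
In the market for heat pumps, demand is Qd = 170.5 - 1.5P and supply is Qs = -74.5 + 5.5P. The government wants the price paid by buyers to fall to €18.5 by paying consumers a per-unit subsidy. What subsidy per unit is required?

At a buyer price of 18.5, quantity demanded is 170.5 − 1.5·18.5 = 142.75.
Sellers supply 142.75 only when they receive Ps with -74.5 + 5.5·Ps = 142.75, i.e. Ps = 39.5.
s = Ps − Pb = 39.5 − 18.5 = 21.

Required subsidy s = €21 per unit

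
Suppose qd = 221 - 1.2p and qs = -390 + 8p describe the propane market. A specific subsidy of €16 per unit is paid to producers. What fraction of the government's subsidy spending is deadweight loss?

Pre-subsidy: 221 - 1.2p = -390 + 8p gives p* = 3055/46, q* = 3250/23.
With the subsidy, sellers receive ps = pb + 16 for each unit, where pb is the price buyers pay.
Supply in terms of pb becomes qs = -390 + 8(pb + 16) = -262 + 8pb. Setting this equal to demand: 221 - 1.2pb = -262 + 8pb, so pb = 52.5.
Sellers receive ps = 52.5 + 16 = 68.5; q' = 221 − 1.2·52.5 = 158.
ΔCS = ½(3250/23 + 158)(3055/46 − 52.5) = 1101440/529; ΔPS = ½(3250/23 + 158)(68.5 − 3055/46) = 165216/529.
Government spending = 16 × 158 = 2528.
DWL = ½ × 16 × (158 − 3250/23) = 3072/23; fraction = (3072/23) / 2528 = 96/1817.

DWL / government spending = 96/1817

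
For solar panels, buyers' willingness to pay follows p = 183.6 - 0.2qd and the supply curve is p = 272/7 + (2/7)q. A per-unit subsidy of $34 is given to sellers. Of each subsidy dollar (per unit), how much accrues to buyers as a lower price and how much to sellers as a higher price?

Buyers gain $14 per unit; sellers gain $20 per unit

Pre-subsidy: 183.6 - 0.2q = 272/7 + (2/7)q gives q* = 298 and p* = 124.
With the subsidy, sellers receive ps = pb + 34 for each unit, where pb is the price buyers pay.
On the curves, pb = 183.6 - 0.2q and ps = 272/7 + (2/7)q; the wedge ps − pb = 34 gives 272/7 + (2/7)q − (183.6 - 0.2q) = 34, so q' = 368.
Then pb = 183.6 − 0.2·368 = 110 and ps = 272/7 + (2/7)·368 = 144.
Buyers' price falls by p* − pb = 124 − 110 = 14; sellers' price rises by ps − p* = 144 − 124 = 20.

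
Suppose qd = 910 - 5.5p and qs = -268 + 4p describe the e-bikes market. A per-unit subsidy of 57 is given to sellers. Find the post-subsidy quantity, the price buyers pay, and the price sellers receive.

q' = 360; buyers pay 100; sellers receive 157

Pre-subsidy: 910 - 5.5p = -268 + 4p gives p* = 124, q* = 228.
With the subsidy, sellers receive ps = pb + 57 for each unit, where pb is the price buyers pay.
Supply in terms of pb becomes qs = -268 + 4(pb + 57) = -40 + 4pb. Setting this equal to demand: 910 - 5.5pb = -40 + 4pb, so pb = 100.
Sellers receive ps = 100 + 57 = 157; q' = 910 − 5.5·100 = 360.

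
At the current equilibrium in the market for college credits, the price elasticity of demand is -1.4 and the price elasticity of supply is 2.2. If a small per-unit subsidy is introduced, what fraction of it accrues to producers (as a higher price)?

Producer share = 7/18

For a small subsidy around the equilibrium, the benefit split depends on the relative slopes, which at a point are proportional to the elasticities.
Buyer share = εs/(εs + |εd|) = 2.2/(2.2 + 1.4) = 11/18; seller share = |εd|/(εs + |εd|) = 7/18.
So producers capture 7/18 of the subsidy.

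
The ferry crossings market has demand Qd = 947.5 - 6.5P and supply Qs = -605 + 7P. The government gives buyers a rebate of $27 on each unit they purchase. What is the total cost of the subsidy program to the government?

Government cost = $7857

Pre-subsidy: 947.5 - 6.5P = -605 + 7P gives P* = 115, Q* = 200.
With the rebate, buyers effectively pay Pb = Ps − 27, where Ps is the price sellers receive.
Demand in terms of Ps becomes Qd = 947.5 − 6.5(Ps − 27) = 1123 - 6.5Ps. Setting this equal to supply: 1123 - 6.5Ps = -605 + 7Ps, so Ps = 128.
Buyers pay Pb = 128 − 27 = 101; Q' = -605 + 7·128 = 291.
Government outlay = subsidy × quantity = 27 × 291 = 7857.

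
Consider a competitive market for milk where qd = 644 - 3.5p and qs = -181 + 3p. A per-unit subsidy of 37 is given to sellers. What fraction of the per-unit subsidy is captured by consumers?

Pre-subsidy: 644 - 3.5p = -181 + 3p gives p* = 1650/13, q* = 2597/13.
With the subsidy, sellers receive ps = pb + 37 for each unit, where pb is the price buyers pay.
Supply in terms of pb becomes qs = -181 + 3(pb + 37) = -70 + 3pb. Setting this equal to demand: 644 - 3.5pb = -70 + 3pb, so pb = 1428/13.
Sellers receive ps = 1428/13 + 37 = 1909/13; q' = 644 − 3.5·(1428/13) = 3374/13.
Buyers' price falls by p* − pb = 1650/13 − 1428/13 = 222/13; sellers' price rises by ps − p* = 1909/13 − 1650/13 = 259/13.
So consumers capture (222/13)/37 = 6/13 of each unit of subsidy.

Consumer share = 6/13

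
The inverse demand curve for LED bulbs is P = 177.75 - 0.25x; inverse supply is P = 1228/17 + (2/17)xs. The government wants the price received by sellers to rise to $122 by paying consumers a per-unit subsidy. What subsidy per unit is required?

Required subsidy s = $50 per unit

At a seller price of 122, quantity supplied is -614 + 8.5·122 = 423.
Buyers absorb 423 only when they pay Pb = 177.75 − 0.25·423 = 72.
s = Ps − Pb = 122 − 72 = 50.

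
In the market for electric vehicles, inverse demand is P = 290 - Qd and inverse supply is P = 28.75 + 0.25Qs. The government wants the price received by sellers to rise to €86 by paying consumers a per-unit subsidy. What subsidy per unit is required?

Required subsidy s = €25 per unit

At a seller price of 86, quantity supplied is -115 + 4·86 = 229.
Buyers absorb 229 only when they pay Pb = 290 − 1·229 = 61.
s = Ps − Pb = 86 − 61 = 25.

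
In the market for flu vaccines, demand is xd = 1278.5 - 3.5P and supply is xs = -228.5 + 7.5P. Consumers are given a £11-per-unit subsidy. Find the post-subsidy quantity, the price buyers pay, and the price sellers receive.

Pre-subsidy: 1278.5 - 3.5P = -228.5 + 7.5P gives P* = 137, x* = 799.
With the rebate, buyers effectively pay Pb = Ps − 11, where Ps is the price sellers receive.
Demand in terms of Ps becomes xd = 1278.5 − 3.5(Ps − 11) = 1317 - 3.5Ps. Setting this equal to supply: 1317 - 3.5Ps = -228.5 + 7.5Ps, so Ps = 140.5.
Buyers pay Pb = 140.5 − 11 = 129.5; x' = -228.5 + 7.5·140.5 = 825.25.

x' = 825.25; buyers pay £129.5; sellers receive £140.5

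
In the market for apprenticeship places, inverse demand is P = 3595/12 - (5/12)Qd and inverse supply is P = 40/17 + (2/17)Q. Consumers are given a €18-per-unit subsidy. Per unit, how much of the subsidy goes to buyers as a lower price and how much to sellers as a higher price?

Pre-subsidy: 3595/12 - (5/12)Q = 40/17 + (2/17)Q gives Q* = 60635/109 and P* = 7390/109.
With the rebate, buyers effectively pay Pb = Ps − 18, where Ps is the price sellers receive.
On the curves, Pb = 3595/12 - (5/12)Q and Ps = 40/17 + (2/17)Q; the wedge Ps − Pb = 18 gives 40/17 + (2/17)Q − (3595/12 - (5/12)Q) = 18, so Q' = 64307/109.
Then Pb = 3595/12 − (5/12)·(64307/109) = 5860/109 and Ps = 40/17 + (2/17)·(64307/109) = 7822/109.
Buyers' price falls by P* − Pb = 7390/109 − 5860/109 = 1530/109; sellers' price rises by Ps − P* = 7822/109 − 7390/109 = 432/109.

Buyers gain 1530/109 per unit; sellers gain 432/109 per unit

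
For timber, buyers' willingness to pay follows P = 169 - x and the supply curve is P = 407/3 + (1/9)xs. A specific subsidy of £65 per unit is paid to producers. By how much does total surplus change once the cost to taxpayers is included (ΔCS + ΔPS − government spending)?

Net change in total surplus = -£1901.25

Pre-subsidy: 169 - x = 407/3 + (1/9)x gives x* = 30 and P* = 139.
With the subsidy, sellers receive Ps = Pb + 65 for each unit, where Pb is the price buyers pay.
On the curves, Pb = 169 - x and Ps = 407/3 + (1/9)x; the wedge Ps − Pb = 65 gives 407/3 + (1/9)x − (169 - x) = 65, so x' = 88.5.
Then Pb = 169 − 1·88.5 = 80.5 and Ps = 407/3 + (1/9)·88.5 = 145.5.
ΔCS = ½(30 + 88.5)(139 − 80.5) = 3466.125; ΔPS = ½(30 + 88.5)(145.5 − 139) = 385.125.
Government spending = 65 × 88.5 = 5752.5.
Net change = 3466.125 + 385.125 − 5752.5 = -1901.25. The loss equals the DWL triangle ½·65·58.5.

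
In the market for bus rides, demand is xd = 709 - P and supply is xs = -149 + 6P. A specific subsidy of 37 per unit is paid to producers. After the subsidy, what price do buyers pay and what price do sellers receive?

Buyers pay 636/7; sellers receive 895/7

Pre-subsidy: 709 - P = -149 + 6P gives P* = 858/7, x* = 4105/7.
With the subsidy, sellers receive Ps = Pb + 37 for each unit, where Pb is the price buyers pay.
Supply in terms of Pb becomes xs = -149 + 6(Pb + 37) = 73 + 6Pb. Setting this equal to demand: 709 - Pb = 73 + 6Pb, so Pb = 636/7.
Sellers receive Ps = 636/7 + 37 = 895/7; x' = 709 − 1·(636/7) = 4327/7.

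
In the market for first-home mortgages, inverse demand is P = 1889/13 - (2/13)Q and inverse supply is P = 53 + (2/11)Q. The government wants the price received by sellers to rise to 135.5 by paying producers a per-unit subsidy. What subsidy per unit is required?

At a seller price of 135.5, quantity supplied is -291.5 + 5.5·135.5 = 453.75.
Buyers absorb 453.75 only when they pay Pb = 1889/13 − (2/13)·453.75 = 75.5.
s = Ps − Pb = 135.5 − 75.5 = 60.

Required subsidy s = 60 per unit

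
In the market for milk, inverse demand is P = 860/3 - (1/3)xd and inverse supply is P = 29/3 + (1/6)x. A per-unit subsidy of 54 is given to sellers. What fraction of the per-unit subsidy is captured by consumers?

Consumer share = 2/3

Pre-subsidy: 860/3 - (1/3)x = 29/3 + (1/6)x gives x* = 554 and P* = 102.
With the subsidy, sellers receive Ps = Pb + 54 for each unit, where Pb is the price buyers pay.
On the curves, Pb = 860/3 - (1/3)x and Ps = 29/3 + (1/6)x; the wedge Ps − Pb = 54 gives 29/3 + (1/6)x − (860/3 - (1/3)x) = 54, so x' = 662.
Then Pb = 860/3 − (1/3)·662 = 66 and Ps = 29/3 + (1/6)·662 = 120.
Buyers' price falls by P* − Pb = 102 − 66 = 36; sellers' price rises by Ps − P* = 120 − 102 = 18.
So consumers capture 36/54 = 2/3 of each unit of subsidy.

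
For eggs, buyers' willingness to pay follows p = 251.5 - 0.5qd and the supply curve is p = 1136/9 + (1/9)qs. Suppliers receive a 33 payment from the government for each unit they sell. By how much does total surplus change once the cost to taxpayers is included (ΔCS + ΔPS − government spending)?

Net change in total surplus = -891

Pre-subsidy: 251.5 - 0.5q = 1136/9 + (1/9)q gives q* = 205 and p* = 149.
With the subsidy, sellers receive ps = pb + 33 for each unit, where pb is the price buyers pay.
On the curves, pb = 251.5 - 0.5q and ps = 1136/9 + (1/9)q; the wedge ps − pb = 33 gives 1136/9 + (1/9)q − (251.5 - 0.5q) = 33, so q' = 259.
Then pb = 251.5 − 0.5·259 = 122 and ps = 1136/9 + (1/9)·259 = 155.
ΔCS = ½(205 + 259)(149 − 122) = 6264; ΔPS = ½(205 + 259)(155 − 149) = 1392.
Government spending = 33 × 259 = 8547.
Net change = 6264 + 1392 − 8547 = -891. The loss equals the DWL triangle ½·33·54.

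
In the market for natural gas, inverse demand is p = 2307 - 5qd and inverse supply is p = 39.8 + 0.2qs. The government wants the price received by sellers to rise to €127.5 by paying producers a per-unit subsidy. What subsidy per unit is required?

At a seller price of 127.5, quantity supplied is -199 + 5·127.5 = 438.5.
Buyers absorb 438.5 only when they pay pb = 2307 − 5·438.5 = 114.5.
s = ps − pb = 127.5 − 114.5 = 13.

Required subsidy s = €13 per unit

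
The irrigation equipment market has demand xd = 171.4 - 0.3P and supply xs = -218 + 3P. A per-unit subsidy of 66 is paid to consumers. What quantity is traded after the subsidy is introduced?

Pre-subsidy: 171.4 - 0.3P = -218 + 3P gives P* = 118, x* = 136.
With the rebate, buyers effectively pay Pb = Ps − 66, where Ps is the price sellers receive.
Demand in terms of Ps becomes xd = 171.4 − 0.3(Ps − 66) = 191.2 - 0.3Ps. Setting this equal to supply: 191.2 - 0.3Ps = -218 + 3Ps, so Ps = 124.
Buyers pay Pb = 124 − 66 = 58; x' = -218 + 3·124 = 154.

x' = 154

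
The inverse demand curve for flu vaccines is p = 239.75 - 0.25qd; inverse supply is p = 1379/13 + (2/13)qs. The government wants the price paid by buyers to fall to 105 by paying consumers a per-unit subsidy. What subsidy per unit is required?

Required subsidy s = 84 per unit

At a buyer price of 105, quantity demanded is 959 − 4·105 = 539.
Sellers supply 539 only when they receive ps = 1379/13 + (2/13)·539 = 189.
s = ps − pb = 189 − 105 = 84.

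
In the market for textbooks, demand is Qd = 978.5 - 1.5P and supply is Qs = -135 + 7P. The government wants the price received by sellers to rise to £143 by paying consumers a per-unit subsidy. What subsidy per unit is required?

Required subsidy s = £68 per unit

At a seller price of 143, quantity supplied is -135 + 7·143 = 866.
Buyers absorb 866 only when they pay Pb with 978.5 − 1.5·Pb = 866, i.e. Pb = 75.
s = Ps − Pb = 143 − 75 = 68.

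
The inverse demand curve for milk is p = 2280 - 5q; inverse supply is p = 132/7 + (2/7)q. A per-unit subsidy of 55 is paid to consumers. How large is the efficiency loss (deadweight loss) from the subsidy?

Deadweight loss = 21175/74

Pre-subsidy: 2280 - 5q = 132/7 + (2/7)q gives q* = 15828/37 and p* = 5220/37.
With the rebate, buyers effectively pay pb = ps − 55, where ps is the price sellers receive.
On the curves, pb = 2280 - 5q and ps = 132/7 + (2/7)q; the wedge ps − pb = 55 gives 132/7 + (2/7)q − (2280 - 5q) = 55, so q' = 16213/37.
Then pb = 2280 − 5·(16213/37) = 3295/37 and ps = 132/7 + (2/7)·(16213/37) = 5330/37.
The subsidy expands output by 16213/37 − 15828/37 = 385/37 past the efficient level; on those units the gap between marginal cost and willingness to pay runs from 0 up to 55.
DWL = ½ × 55 × 385/37 = 21175/74.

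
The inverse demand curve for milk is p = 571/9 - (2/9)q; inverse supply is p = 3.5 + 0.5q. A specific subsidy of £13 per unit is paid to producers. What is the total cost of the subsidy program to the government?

Pre-subsidy: 571/9 - (2/9)q = 3.5 + 0.5q gives q* = 83 and p* = 45.
With the subsidy, sellers receive ps = pb + 13 for each unit, where pb is the price buyers pay.
On the curves, pb = 571/9 - (2/9)q and ps = 3.5 + 0.5q; the wedge ps − pb = 13 gives 3.5 + 0.5q − (571/9 - (2/9)q) = 13, so q' = 101.
Then pb = 571/9 − (2/9)·101 = 41 and ps = 3.5 + 0.5·101 = 54.
Government outlay = subsidy × quantity = 13 × 101 = 1313.

Government cost = £1313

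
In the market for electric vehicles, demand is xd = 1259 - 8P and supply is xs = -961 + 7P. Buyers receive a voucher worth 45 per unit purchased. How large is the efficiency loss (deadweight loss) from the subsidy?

Deadweight loss = 3780

Pre-subsidy: 1259 - 8P = -961 + 7P gives P* = 148, x* = 75.
With the rebate, buyers effectively pay Pb = Ps − 45, where Ps is the price sellers receive.
Demand in terms of Ps becomes xd = 1259 − 8(Ps − 45) = 1619 - 8Ps. Setting this equal to supply: 1619 - 8Ps = -961 + 7Ps, so Ps = 172.
Buyers pay Pb = 172 − 45 = 127; x' = -961 + 7·172 = 243.
The subsidy expands output by 243 − 75 = 168 past the efficient level; on those units the gap between marginal cost and willingness to pay runs from 0 up to 45.
DWL = ½ × 45 × 168 = 3780.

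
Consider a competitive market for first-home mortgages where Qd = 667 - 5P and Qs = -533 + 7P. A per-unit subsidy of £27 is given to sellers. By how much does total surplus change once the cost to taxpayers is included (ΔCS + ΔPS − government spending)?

Pre-subsidy: 667 - 5P = -533 + 7P gives P* = 100, Q* = 167.
With the subsidy, sellers receive Ps = Pb + 27 for each unit, where Pb is the price buyers pay.
Supply in terms of Pb becomes Qs = -533 + 7(Pb + 27) = -344 + 7Pb. Setting this equal to demand: 667 - 5Pb = -344 + 7Pb, so Pb = 84.25.
Sellers receive Ps = 84.25 + 27 = 111.25; Q' = 667 − 5·84.25 = 245.75.
ΔCS = ½(167 + 245.75)(100 − 84.25) = 3250.40625; ΔPS = ½(167 + 245.75)(111.25 − 100) = 2321.71875.
Government spending = 27 × 245.75 = 6635.25.
Net change = 3250.40625 + 2321.71875 − 6635.25 = -1063.125. The loss equals the DWL triangle ½·27·78.75.

Net change in total surplus = -£1063.125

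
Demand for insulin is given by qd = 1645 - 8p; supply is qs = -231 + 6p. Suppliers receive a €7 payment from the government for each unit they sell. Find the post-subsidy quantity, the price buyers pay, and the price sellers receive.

Pre-subsidy: 1645 - 8p = -231 + 6p gives p* = 134, q* = 573.
With the subsidy, sellers receive ps = pb + 7 for each unit, where pb is the price buyers pay.
Supply in terms of pb becomes qs = -231 + 6(pb + 7) = -189 + 6pb. Setting this equal to demand: 1645 - 8pb = -189 + 6pb, so pb = 131.
Sellers receive ps = 131 + 7 = 138; q' = 1645 − 8·131 = 597.

q' = 597; buyers pay €131; sellers receive €138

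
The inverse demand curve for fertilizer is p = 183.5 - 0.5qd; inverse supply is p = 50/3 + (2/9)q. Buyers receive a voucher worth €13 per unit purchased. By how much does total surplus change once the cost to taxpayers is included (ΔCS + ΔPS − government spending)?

Pre-subsidy: 183.5 - 0.5q = 50/3 + (2/9)q gives q* = 231 and p* = 68.
With the rebate, buyers effectively pay pb = ps − 13, where ps is the price sellers receive.
On the curves, pb = 183.5 - 0.5q and ps = 50/3 + (2/9)q; the wedge ps − pb = 13 gives 50/3 + (2/9)q − (183.5 - 0.5q) = 13, so q' = 249.
Then pb = 183.5 − 0.5·249 = 59 and ps = 50/3 + (2/9)·249 = 72.
ΔCS = ½(231 + 249)(68 − 59) = 2160; ΔPS = ½(231 + 249)(72 − 68) = 960.
Government spending = 13 × 249 = 3237.
Net change = 2160 + 960 − 3237 = -117. The loss equals the DWL triangle ½·13·18.

Net change in total surplus = -€117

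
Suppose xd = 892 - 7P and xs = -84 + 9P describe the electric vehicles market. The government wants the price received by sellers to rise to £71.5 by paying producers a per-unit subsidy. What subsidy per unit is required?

At a seller price of 71.5, quantity supplied is -84 + 9·71.5 = 559.5.
Buyers absorb 559.5 only when they pay Pb with 892 − 7·Pb = 559.5, i.e. Pb = 47.5.
s = Ps − Pb = 71.5 − 47.5 = 24.

Required subsidy s = £24 per unit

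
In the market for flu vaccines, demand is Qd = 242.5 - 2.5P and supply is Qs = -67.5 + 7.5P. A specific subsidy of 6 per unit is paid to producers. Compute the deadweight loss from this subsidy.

Deadweight loss = 33.75

Pre-subsidy: 242.5 - 2.5P = -67.5 + 7.5P gives P* = 31, Q* = 165.
With the subsidy, sellers receive Ps = Pb + 6 for each unit, where Pb is the price buyers pay.
Supply in terms of Pb becomes Qs = -67.5 + 7.5(Pb + 6) = -22.5 + 7.5Pb. Setting this equal to demand: 242.5 - 2.5Pb = -22.5 + 7.5Pb, so Pb = 26.5.
Sellers receive Ps = 26.5 + 6 = 32.5; Q' = 242.5 − 2.5·26.5 = 176.25.
The subsidy expands output by 176.25 − 165 = 11.25 past the efficient level; on those units the gap between marginal cost and willingness to pay runs from 0 up to 6.
DWL = ½ × 6 × 11.25 = 33.75.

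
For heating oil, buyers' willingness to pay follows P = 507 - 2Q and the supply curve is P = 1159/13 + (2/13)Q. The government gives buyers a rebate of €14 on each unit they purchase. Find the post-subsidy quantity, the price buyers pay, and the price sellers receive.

Pre-subsidy: 507 - 2Q = 1159/13 + (2/13)Q gives Q* = 194 and P* = 119.
With the rebate, buyers effectively pay Pb = Ps − 14, where Ps is the price sellers receive.
On the curves, Pb = 507 - 2Q and Ps = 1159/13 + (2/13)Q; the wedge Ps − Pb = 14 gives 1159/13 + (2/13)Q − (507 - 2Q) = 14, so Q' = 200.5.
Then Pb = 507 − 2·200.5 = 106 and Ps = 1159/13 + (2/13)·200.5 = 120.

Q' = 200.5; buyers pay €106; sellers receive €120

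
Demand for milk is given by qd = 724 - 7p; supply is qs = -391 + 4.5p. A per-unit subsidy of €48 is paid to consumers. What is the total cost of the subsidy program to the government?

Pre-subsidy: 724 - 7p = -391 + 4.5p gives p* = 2230/23, q* = 1042/23.
With the rebate, buyers effectively pay pb = ps − 48, where ps is the price sellers receive.
Demand in terms of ps becomes qd = 724 − 7(ps − 48) = 1060 - 7ps. Setting this equal to supply: 1060 - 7ps = -391 + 4.5ps, so ps = 2902/23.
Buyers pay pb = 2902/23 − 48 = 1798/23; q' = -391 + 4.5·(2902/23) = 4066/23.
Government outlay = subsidy × quantity = 48 × 4066/23 = 195168/23.

Government cost = 195168/23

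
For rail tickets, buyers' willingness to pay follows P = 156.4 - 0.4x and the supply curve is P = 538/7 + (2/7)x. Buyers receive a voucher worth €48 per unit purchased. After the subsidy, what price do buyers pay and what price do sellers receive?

Pre-subsidy: 156.4 - 0.4x = 538/7 + (2/7)x gives x* = 116 and P* = 110.
With the rebate, buyers effectively pay Pb = Ps − 48, where Ps is the price sellers receive.
On the curves, Pb = 156.4 - 0.4x and Ps = 538/7 + (2/7)x; the wedge Ps − Pb = 48 gives 538/7 + (2/7)x − (156.4 - 0.4x) = 48, so x' = 186.
Then Pb = 156.4 − 0.4·186 = 82 and Ps = 538/7 + (2/7)·186 = 130.

Buyers pay €82; sellers receive €130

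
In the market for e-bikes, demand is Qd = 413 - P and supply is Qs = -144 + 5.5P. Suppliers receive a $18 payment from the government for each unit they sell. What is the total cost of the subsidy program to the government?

Government cost = 80154/13

Pre-subsidy: 413 - P = -144 + 5.5P gives P* = 1114/13, Q* = 4255/13.
With the subsidy, sellers receive Ps = Pb + 18 for each unit, where Pb is the price buyers pay.
Supply in terms of Pb becomes Qs = -144 + 5.5(Pb + 18) = -45 + 5.5Pb. Setting this equal to demand: 413 - Pb = -45 + 5.5Pb, so Pb = 916/13.
Sellers receive Ps = 916/13 + 18 = 1150/13; Q' = 413 − 1·(916/13) = 4453/13.
Government outlay = subsidy × quantity = 18 × 4453/13 = 80154/13.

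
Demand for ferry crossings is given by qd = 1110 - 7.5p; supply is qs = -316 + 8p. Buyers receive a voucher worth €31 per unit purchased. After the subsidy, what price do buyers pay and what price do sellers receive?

Pre-subsidy: 1110 - 7.5p = -316 + 8p gives p* = 92, q* = 420.
With the rebate, buyers effectively pay pb = ps − 31, where ps is the price sellers receive.
Demand in terms of ps becomes qd = 1110 − 7.5(ps − 31) = 1342.5 - 7.5ps. Setting this equal to supply: 1342.5 - 7.5ps = -316 + 8ps, so ps = 107.
Buyers pay pb = 107 − 31 = 76; q' = -316 + 8·107 = 540.

Buyers pay €76; sellers receive €107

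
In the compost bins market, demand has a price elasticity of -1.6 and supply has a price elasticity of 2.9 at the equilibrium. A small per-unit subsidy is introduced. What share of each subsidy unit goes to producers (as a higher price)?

For a small subsidy around the equilibrium, the benefit split depends on the relative slopes, which at a point are proportional to the elasticities.
Buyer share = εs/(εs + |εd|) = 2.9/(2.9 + 1.6) = 29/45; seller share = |εd|/(εs + |εd|) = 16/45.
So producers capture 16/45 of the subsidy.

Producer share = 16/45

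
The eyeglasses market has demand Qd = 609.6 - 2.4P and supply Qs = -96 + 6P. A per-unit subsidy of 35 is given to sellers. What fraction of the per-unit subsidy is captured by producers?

Pre-subsidy: 609.6 - 2.4P = -96 + 6P gives P* = 84, Q* = 408.
With the subsidy, sellers receive Ps = Pb + 35 for each unit, where Pb is the price buyers pay.
Supply in terms of Pb becomes Qs = -96 + 6(Pb + 35) = 114 + 6Pb. Setting this equal to demand: 609.6 - 2.4Pb = 114 + 6Pb, so Pb = 59.
Sellers receive Ps = 59 + 35 = 94; Q' = 609.6 − 2.4·59 = 468.
Buyers' price falls by P* − Pb = 84 − 59 = 25; sellers' price rises by Ps − P* = 94 − 84 = 10.
So producers capture 10/35 = 2/7 of each unit of subsidy.

Producer share = 2/7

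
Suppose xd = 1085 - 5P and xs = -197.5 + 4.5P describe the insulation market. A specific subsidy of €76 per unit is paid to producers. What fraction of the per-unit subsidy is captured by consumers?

Pre-subsidy: 1085 - 5P = -197.5 + 4.5P gives P* = 135, x* = 410.
With the subsidy, sellers receive Ps = Pb + 76 for each unit, where Pb is the price buyers pay.
Supply in terms of Pb becomes xs = -197.5 + 4.5(Pb + 76) = 144.5 + 4.5Pb. Setting this equal to demand: 1085 - 5Pb = 144.5 + 4.5Pb, so Pb = 99.
Sellers receive Ps = 99 + 76 = 175; x' = 1085 − 5·99 = 590.
Buyers' price falls by P* − Pb = 135 − 99 = 36; sellers' price rises by Ps − P* = 175 − 135 = 40.
So consumers capture 36/76 = 9/19 of each unit of subsidy.

Consumer share = 9/19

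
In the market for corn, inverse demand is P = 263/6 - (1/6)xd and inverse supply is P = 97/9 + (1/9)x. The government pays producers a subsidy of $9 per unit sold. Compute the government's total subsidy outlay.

Government cost = $1362.6

Pre-subsidy: 263/6 - (1/6)x = 97/9 + (1/9)x gives x* = 119 and P* = 24.
With the subsidy, sellers receive Ps = Pb + 9 for each unit, where Pb is the price buyers pay.
On the curves, Pb = 263/6 - (1/6)x and Ps = 97/9 + (1/9)x; the wedge Ps − Pb = 9 gives 97/9 + (1/9)x − (263/6 - (1/6)x) = 9, so x' = 151.4.
Then Pb = 263/6 − (1/6)·151.4 = 18.6 and Ps = 97/9 + (1/9)·151.4 = 27.6.
Government outlay = subsidy × quantity = 9 × 151.4 = 1362.6.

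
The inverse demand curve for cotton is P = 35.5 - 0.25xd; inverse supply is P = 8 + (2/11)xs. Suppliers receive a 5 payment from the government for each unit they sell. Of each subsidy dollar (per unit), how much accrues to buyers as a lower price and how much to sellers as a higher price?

Buyers gain 55/19 per unit; sellers gain 40/19 per unit

Pre-subsidy: 35.5 - 0.25x = 8 + (2/11)x gives x* = 1210/19 and P* = 372/19.
With the subsidy, sellers receive Ps = Pb + 5 for each unit, where Pb is the price buyers pay.
On the curves, Pb = 35.5 - 0.25x and Ps = 8 + (2/11)x; the wedge Ps − Pb = 5 gives 8 + (2/11)x − (35.5 - 0.25x) = 5, so x' = 1430/19.
Then Pb = 35.5 − 0.25·(1430/19) = 317/19 and Ps = 8 + (2/11)·(1430/19) = 412/19.
Buyers' price falls by P* − Pb = 372/19 − 317/19 = 55/19; sellers' price rises by Ps − P* = 412/19 − 372/19 = 40/19.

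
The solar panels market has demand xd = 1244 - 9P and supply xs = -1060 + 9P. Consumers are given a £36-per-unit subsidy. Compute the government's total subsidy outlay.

Pre-subsidy: 1244 - 9P = -1060 + 9P gives P* = 128, x* = 92.
With the rebate, buyers effectively pay Pb = Ps − 36, where Ps is the price sellers receive.
Demand in terms of Ps becomes xd = 1244 − 9(Ps − 36) = 1568 - 9Ps. Setting this equal to supply: 1568 - 9Ps = -1060 + 9Ps, so Ps = 146.
Buyers pay Pb = 146 − 36 = 110; x' = -1060 + 9·146 = 254.
Government outlay = subsidy × quantity = 36 × 254 = 9144.

Government cost = £9144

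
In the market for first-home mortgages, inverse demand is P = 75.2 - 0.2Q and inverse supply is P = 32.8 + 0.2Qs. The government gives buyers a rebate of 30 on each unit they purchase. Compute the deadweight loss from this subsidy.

Deadweight loss = 1125

Pre-subsidy: 75.2 - 0.2Q = 32.8 + 0.2Q gives Q* = 106 and P* = 54.
With the rebate, buyers effectively pay Pb = Ps − 30, where Ps is the price sellers receive.
On the curves, Pb = 75.2 - 0.2Q and Ps = 32.8 + 0.2Q; the wedge Ps − Pb = 30 gives 32.8 + 0.2Q − (75.2 - 0.2Q) = 30, so Q' = 181.
Then Pb = 75.2 − 0.2·181 = 39 and Ps = 32.8 + 0.2·181 = 69.
The subsidy expands output by 181 − 106 = 75 past the efficient level; on those units the gap between marginal cost and willingness to pay runs from 0 up to 30.
DWL = ½ × 30 × 75 = 1125.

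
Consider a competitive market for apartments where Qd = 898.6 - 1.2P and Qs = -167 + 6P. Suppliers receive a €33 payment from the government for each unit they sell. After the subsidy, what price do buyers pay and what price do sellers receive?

Pre-subsidy: 898.6 - 1.2P = -167 + 6P gives P* = 148, Q* = 721.
With the subsidy, sellers receive Ps = Pb + 33 for each unit, where Pb is the price buyers pay.
Supply in terms of Pb becomes Qs = -167 + 6(Pb + 33) = 31 + 6Pb. Setting this equal to demand: 898.6 - 1.2Pb = 31 + 6Pb, so Pb = 120.5.
Sellers receive Ps = 120.5 + 33 = 153.5; Q' = 898.6 − 1.2·120.5 = 754.

Buyers pay €120.5; sellers receive €153.5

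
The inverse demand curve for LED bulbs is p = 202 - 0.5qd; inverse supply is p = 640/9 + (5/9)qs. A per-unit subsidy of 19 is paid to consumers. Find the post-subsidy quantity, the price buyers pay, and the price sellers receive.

q' = 142; buyers pay 131; sellers receive 150

Pre-subsidy: 202 - 0.5q = 640/9 + (5/9)q gives q* = 124 and p* = 140.
With the rebate, buyers effectively pay pb = ps − 19, where ps is the price sellers receive.
On the curves, pb = 202 - 0.5q and ps = 640/9 + (5/9)q; the wedge ps − pb = 19 gives 640/9 + (5/9)q − (202 - 0.5q) = 19, so q' = 142.
Then pb = 202 − 0.5·142 = 131 and ps = 640/9 + (5/9)·142 = 150.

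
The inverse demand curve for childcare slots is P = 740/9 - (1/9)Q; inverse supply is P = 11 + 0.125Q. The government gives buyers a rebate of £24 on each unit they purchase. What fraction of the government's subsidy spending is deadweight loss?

DWL / government spending = 108/857

Pre-subsidy: 740/9 - (1/9)Q = 11 + 0.125Q gives Q* = 5128/17 and P* = 828/17.
With the rebate, buyers effectively pay Pb = Ps − 24, where Ps is the price sellers receive.
On the curves, Pb = 740/9 - (1/9)Q and Ps = 11 + 0.125Q; the wedge Ps − Pb = 24 gives 11 + 0.125Q − (740/9 - (1/9)Q) = 24, so Q' = 6856/17.
Then Pb = 740/9 − (1/9)·(6856/17) = 636/17 and Ps = 11 + 0.125·(6856/17) = 1044/17.
ΔCS = ½(5128/17 + 6856/17)(828/17 − 636/17) = 1150464/289; ΔPS = ½(5128/17 + 6856/17)(1044/17 − 828/17) = 1294272/289.
Government spending = 24 × 6856/17 = 164544/17.
DWL = ½ × 24 × (6856/17 − 5128/17) = 20736/17; fraction = (20736/17) / (164544/17) = 108/857.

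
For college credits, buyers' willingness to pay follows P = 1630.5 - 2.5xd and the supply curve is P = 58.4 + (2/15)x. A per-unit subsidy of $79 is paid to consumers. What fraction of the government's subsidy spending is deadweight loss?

DWL / government spending = 5/209

Pre-subsidy: 1630.5 - 2.5x = 58.4 + (2/15)x gives x* = 597 and P* = 138.
With the rebate, buyers effectively pay Pb = Ps − 79, where Ps is the price sellers receive.
On the curves, Pb = 1630.5 - 2.5x and Ps = 58.4 + (2/15)x; the wedge Ps − Pb = 79 gives 58.4 + (2/15)x − (1630.5 - 2.5x) = 79, so x' = 627.
Then Pb = 1630.5 − 2.5·627 = 63 and Ps = 58.4 + (2/15)·627 = 142.
ΔCS = ½(597 + 627)(138 − 63) = 45900; ΔPS = ½(597 + 627)(142 − 138) = 2448.
Government spending = 79 × 627 = 49533.
DWL = ½ × 79 × (627 − 597) = 1185; fraction = 1185 / 49533 = 5/209.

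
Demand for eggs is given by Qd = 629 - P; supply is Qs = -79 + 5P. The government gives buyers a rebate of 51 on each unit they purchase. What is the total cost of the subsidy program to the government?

Pre-subsidy: 629 - P = -79 + 5P gives P* = 118, Q* = 511.
With the rebate, buyers effectively pay Pb = Ps − 51, where Ps is the price sellers receive.
Demand in terms of Ps becomes Qd = 629 − 1(Ps − 51) = 680 - Ps. Setting this equal to supply: 680 - Ps = -79 + 5Ps, so Ps = 126.5.
Buyers pay Pb = 126.5 − 51 = 75.5; Q' = -79 + 5·126.5 = 553.5.
Government outlay = subsidy × quantity = 51 × 553.5 = 28228.5.

Government cost = 28228.5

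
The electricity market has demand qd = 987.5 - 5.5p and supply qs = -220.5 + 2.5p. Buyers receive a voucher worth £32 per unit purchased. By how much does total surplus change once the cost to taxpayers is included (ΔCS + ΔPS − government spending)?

Pre-subsidy: 987.5 - 5.5p = -220.5 + 2.5p gives p* = 151, q* = 157.
With the rebate, buyers effectively pay pb = ps − 32, where ps is the price sellers receive.
Demand in terms of ps becomes qd = 987.5 − 5.5(ps − 32) = 1163.5 - 5.5ps. Setting this equal to supply: 1163.5 - 5.5ps = -220.5 + 2.5ps, so ps = 173.
Buyers pay pb = 173 − 32 = 141; q' = -220.5 + 2.5·173 = 212.
ΔCS = ½(157 + 212)(151 − 141) = 1845; ΔPS = ½(157 + 212)(173 − 151) = 4059.
Government spending = 32 × 212 = 6784.
Net change = 1845 + 4059 − 6784 = -880. The loss equals the DWL triangle ½·32·55.

Net change in total surplus = -£880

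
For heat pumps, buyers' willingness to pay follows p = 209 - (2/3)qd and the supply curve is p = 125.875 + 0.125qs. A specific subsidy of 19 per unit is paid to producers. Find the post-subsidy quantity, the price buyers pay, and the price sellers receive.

q' = 129; buyers pay 123; sellers receive 142

Pre-subsidy: 209 - (2/3)q = 125.875 + 0.125q gives q* = 105 and p* = 139.
With the subsidy, sellers receive ps = pb + 19 for each unit, where pb is the price buyers pay.
On the curves, pb = 209 - (2/3)q and ps = 125.875 + 0.125q; the wedge ps − pb = 19 gives 125.875 + 0.125q − (209 - (2/3)q) = 19, so q' = 129.
Then pb = 209 − (2/3)·129 = 123 and ps = 125.875 + 0.125·129 = 142.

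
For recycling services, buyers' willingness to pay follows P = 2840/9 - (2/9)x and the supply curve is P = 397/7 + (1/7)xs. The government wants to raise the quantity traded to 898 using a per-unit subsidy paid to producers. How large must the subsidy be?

Required subsidy s = 69 per unit

At x = 898, from the demand curve buyers pay Pb = 2840/9 − (2/9)·898 = 116; from the supply curve sellers need Ps = 397/7 + (1/7)·898 = 185.
The subsidy must fill the gap: s = Ps − Pb = 185 − 116 = 69.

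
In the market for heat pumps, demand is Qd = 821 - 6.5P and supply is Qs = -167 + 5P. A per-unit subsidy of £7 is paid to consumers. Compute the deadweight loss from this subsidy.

Deadweight loss = 3185/46

Pre-subsidy: 821 - 6.5P = -167 + 5P gives P* = 1976/23, Q* = 6039/23.
With the rebate, buyers effectively pay Pb = Ps − 7, where Ps is the price sellers receive.
Demand in terms of Ps becomes Qd = 821 − 6.5(Ps − 7) = 866.5 - 6.5Ps. Setting this equal to supply: 866.5 - 6.5Ps = -167 + 5Ps, so Ps = 2067/23.
Buyers pay Pb = 2067/23 − 7 = 1906/23; Q' = -167 + 5·(2067/23) = 6494/23.
The subsidy expands output by 6494/23 − 6039/23 = 455/23 past the efficient level; on those units the gap between marginal cost and willingness to pay runs from 0 up to 7.
DWL = ½ × 7 × 455/23 = 3185/46.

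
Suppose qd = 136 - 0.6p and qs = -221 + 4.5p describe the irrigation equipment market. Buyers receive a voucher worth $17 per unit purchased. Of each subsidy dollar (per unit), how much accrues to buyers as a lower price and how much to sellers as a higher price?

Pre-subsidy: 136 - 0.6p = -221 + 4.5p gives p* = 70, q* = 94.
With the rebate, buyers effectively pay pb = ps − 17, where ps is the price sellers receive.
Demand in terms of ps becomes qd = 136 − 0.6(ps − 17) = 146.2 - 0.6ps. Setting this equal to supply: 146.2 - 0.6ps = -221 + 4.5ps, so ps = 72.
Buyers pay pb = 72 − 17 = 55; q' = -221 + 4.5·72 = 103.
Buyers' price falls by p* − pb = 70 − 55 = 15; sellers' price rises by ps − p* = 72 − 70 = 2.

Buyers gain $15 per unit; sellers gain $2 per unit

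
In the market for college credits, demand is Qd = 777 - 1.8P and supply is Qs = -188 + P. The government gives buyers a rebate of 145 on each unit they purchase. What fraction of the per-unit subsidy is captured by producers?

Producer share = 9/14

Pre-subsidy: 777 - 1.8P = -188 + P gives P* = 4825/14, Q* = 2193/14.
With the rebate, buyers effectively pay Pb = Ps − 145, where Ps is the price sellers receive.
Demand in terms of Ps becomes Qd = 777 − 1.8(Ps − 145) = 1038 - 1.8Ps. Setting this equal to supply: 1038 - 1.8Ps = -188 + Ps, so Ps = 3065/7.
Buyers pay Pb = 3065/7 − 145 = 2050/7; Q' = -188 + 1·(3065/7) = 1749/7.
Buyers' price falls by P* − Pb = 4825/14 − 2050/7 = 725/14; sellers' price rises by Ps − P* = 3065/7 − 4825/14 = 1305/14.
So producers capture (1305/14)/145 = 9/14 of each unit of subsidy.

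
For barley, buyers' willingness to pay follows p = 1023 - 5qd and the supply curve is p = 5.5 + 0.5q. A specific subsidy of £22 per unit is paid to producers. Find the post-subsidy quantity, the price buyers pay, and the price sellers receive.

q' = 189; buyers pay £78; sellers receive £100

Pre-subsidy: 1023 - 5q = 5.5 + 0.5q gives q* = 185 and p* = 98.
With the subsidy, sellers receive ps = pb + 22 for each unit, where pb is the price buyers pay.
On the curves, pb = 1023 - 5q and ps = 5.5 + 0.5q; the wedge ps − pb = 22 gives 5.5 + 0.5q − (1023 - 5q) = 22, so q' = 189.
Then pb = 1023 − 5·189 = 78 and ps = 5.5 + 0.5·189 = 100.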